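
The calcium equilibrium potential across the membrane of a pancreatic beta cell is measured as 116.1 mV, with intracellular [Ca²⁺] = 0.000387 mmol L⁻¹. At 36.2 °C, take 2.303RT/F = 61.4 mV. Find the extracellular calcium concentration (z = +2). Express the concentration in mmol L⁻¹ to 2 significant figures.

Nernst: E = (61.4/2) · log₁₀([out]/[in]), so log₁₀([out]/[in]) = 116.1 × 2 / 61.4 = 3.7818.
[out]/[in] = 10^(3.7818) = 6050.
[out] = 6050 × 0.000387 = 2.341 mmol L⁻¹.

2.3 mmol L⁻¹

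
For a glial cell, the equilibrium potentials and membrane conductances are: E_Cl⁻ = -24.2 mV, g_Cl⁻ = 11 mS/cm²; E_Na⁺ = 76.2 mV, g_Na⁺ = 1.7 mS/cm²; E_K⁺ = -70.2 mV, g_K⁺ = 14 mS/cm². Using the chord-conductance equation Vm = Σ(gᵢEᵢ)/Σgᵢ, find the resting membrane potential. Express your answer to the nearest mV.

-42 mV

Σ gᵢEᵢ = 11·(-24.2) + 1.7·(76.2) + 14·(-70.2) = -1119.46
Σ gᵢ = 11 + 1.7 + 14 = 26.7
Vm = -1119.46 / 26.7 = -41.93 mV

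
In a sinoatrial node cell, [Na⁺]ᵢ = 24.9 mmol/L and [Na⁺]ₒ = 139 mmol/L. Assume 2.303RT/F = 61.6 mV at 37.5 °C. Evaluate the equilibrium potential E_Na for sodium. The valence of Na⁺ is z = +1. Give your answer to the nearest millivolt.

E = (61.6/z) · log₁₀([Na⁺]_out/[Na⁺]_in) with z = +1.
= (61.6/1) · log₁₀(139/24.9) = 61.60 · log₁₀(5.582)
= 61.60 · (0.7468) = 46.00 mV

46 mV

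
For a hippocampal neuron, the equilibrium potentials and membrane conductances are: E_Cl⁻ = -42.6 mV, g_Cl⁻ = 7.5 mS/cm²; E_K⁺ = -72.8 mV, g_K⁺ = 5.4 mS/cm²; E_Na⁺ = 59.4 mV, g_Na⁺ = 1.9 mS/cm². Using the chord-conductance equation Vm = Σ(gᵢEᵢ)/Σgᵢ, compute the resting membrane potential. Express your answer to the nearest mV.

Σ gᵢEᵢ = 7.5·(-42.6) + 5.4·(-72.8) + 1.9·(59.4) = -599.76
Σ gᵢ = 7.5 + 5.4 + 1.9 = 14.8
Vm = -599.76 / 14.8 = -40.52 mV

-41 mV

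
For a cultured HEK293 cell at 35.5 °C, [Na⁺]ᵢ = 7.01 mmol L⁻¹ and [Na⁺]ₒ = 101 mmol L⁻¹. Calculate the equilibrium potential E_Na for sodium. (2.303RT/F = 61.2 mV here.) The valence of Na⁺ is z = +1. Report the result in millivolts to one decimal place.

70.9 mV

E = (61.2/z) · log₁₀([Na⁺]_out/[Na⁺]_in) with z = +1.
= (61.2/1) · log₁₀(101/7.01) = 61.20 · log₁₀(14.41)
= 61.20 · (1.1586) = 70.91 mV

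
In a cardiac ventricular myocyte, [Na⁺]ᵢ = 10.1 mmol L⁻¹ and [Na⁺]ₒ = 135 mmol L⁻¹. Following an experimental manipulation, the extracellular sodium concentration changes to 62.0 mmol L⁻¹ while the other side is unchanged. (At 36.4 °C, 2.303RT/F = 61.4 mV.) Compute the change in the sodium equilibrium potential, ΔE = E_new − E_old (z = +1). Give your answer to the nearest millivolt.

-21 mV

E_old = (61.4/1)·log₁₀(135/10.1) = 69.14 mV
E_new = (61.4/1)·log₁₀(62.0/10.1) = 48.39 mV
ΔE = 48.39 − (69.14) = -20.75 mV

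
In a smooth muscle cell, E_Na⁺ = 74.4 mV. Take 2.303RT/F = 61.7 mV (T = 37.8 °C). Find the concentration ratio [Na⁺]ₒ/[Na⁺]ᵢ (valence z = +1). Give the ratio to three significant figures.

16.1

log₁₀([out]/[in]) = E·z/(61.7) = 74.4 × 1 / 61.7 = 1.2058
[out]/[in] = 10^(1.2058) = 16.06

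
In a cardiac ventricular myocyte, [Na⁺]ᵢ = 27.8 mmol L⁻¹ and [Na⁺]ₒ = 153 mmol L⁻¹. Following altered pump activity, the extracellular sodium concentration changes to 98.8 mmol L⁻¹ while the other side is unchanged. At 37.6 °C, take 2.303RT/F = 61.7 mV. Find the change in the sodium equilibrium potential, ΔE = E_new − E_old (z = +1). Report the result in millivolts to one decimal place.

E_old = (61.7/1)·log₁₀(153/27.8) = 45.70 mV
E_new = (61.7/1)·log₁₀(98.8/27.8) = 33.98 mV
ΔE = 33.98 − (45.70) = -11.72 mV

-11.7 mV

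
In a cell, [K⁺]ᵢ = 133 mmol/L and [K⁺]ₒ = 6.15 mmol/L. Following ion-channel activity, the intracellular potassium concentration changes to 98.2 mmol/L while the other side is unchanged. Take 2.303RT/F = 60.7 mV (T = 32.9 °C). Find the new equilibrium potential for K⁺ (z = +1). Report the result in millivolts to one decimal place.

-73.0 mV

After the shift: [K⁺]_out = 6.15, [K⁺]_in = 98.2 mmol/L.
E_new = (60.7/1)·log₁₀(6.15/98.2) = 60.70 · (-1.2032) = -73.04 mV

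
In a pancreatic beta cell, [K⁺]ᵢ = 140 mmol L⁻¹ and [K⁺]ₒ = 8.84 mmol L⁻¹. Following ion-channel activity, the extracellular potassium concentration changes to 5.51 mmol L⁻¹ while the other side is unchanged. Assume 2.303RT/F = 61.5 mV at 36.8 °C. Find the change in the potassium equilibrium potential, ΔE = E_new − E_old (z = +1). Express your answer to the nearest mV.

-13 mV

E_old = (61.5/1)·log₁₀(8.84/140) = -73.78 mV
E_new = (61.5/1)·log₁₀(5.51/140) = -86.41 mV
ΔE = -86.41 − (-73.78) = -12.63 mV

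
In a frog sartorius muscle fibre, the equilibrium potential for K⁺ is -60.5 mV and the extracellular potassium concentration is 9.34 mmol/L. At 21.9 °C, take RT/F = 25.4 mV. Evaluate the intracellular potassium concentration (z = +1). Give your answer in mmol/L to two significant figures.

Nernst: E = (25.4/1) · ln([out]/[in]), so ln([out]/[in]) = -60.5 × 1 / 25.4 = -2.3819.
[out]/[in] = e^(-2.3819) = 0.09238.
[in] = 9.34 / 0.09238 = 101.1 mmol/L.

100 mmol/L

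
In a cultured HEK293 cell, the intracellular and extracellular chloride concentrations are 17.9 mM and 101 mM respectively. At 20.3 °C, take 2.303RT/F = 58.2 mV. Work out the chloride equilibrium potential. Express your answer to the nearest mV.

-44 mV

E = (58.2/z) · log₁₀([Cl⁻]_out/[Cl⁻]_in) with z = -1.
For an anion, dividing by z = -1 reverses the sign.
= (58.2/-1) · log₁₀(101/17.9) = -58.20 · log₁₀(5.642)
= -58.20 · (0.7515) = -43.74 mV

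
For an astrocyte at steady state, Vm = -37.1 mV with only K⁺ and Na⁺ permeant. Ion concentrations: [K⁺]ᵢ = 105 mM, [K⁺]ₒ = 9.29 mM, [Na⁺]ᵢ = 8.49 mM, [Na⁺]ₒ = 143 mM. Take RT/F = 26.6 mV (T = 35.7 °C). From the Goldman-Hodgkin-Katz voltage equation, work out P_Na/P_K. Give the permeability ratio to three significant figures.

0.119

Let α = P_Na/P_K. GHK: Vm = 26.6·ln[(Kₒ + α·Naₒ)/(Kᵢ + α·Naᵢ)].
e^(Vm/26.6) = e^(-37.1/26.6) = 0.2479
So 0.2479·(Kᵢ + α·Naᵢ) = Kₒ + α·Naₒ → α = (0.2479·105.0 − 9.29) / (143.0 − 0.2479·8.49)
α = (26.03 − 9.29) / (143.0 − 2.105) = 16.74/140.9 = 0.1188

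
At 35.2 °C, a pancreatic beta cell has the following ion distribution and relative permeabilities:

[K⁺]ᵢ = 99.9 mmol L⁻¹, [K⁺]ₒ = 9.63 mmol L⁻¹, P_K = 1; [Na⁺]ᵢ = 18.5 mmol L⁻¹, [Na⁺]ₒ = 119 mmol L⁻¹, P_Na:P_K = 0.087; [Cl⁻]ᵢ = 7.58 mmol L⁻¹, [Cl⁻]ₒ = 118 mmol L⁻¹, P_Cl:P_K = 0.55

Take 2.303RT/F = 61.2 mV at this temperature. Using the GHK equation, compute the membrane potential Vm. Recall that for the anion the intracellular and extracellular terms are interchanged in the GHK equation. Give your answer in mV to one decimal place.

Vm = 61.2 · log₁₀[(Σ P·[cation]ₒ + Σ P·[anion]ᵢ) / (Σ P·[cation]ᵢ + Σ P·[anion]ₒ)]
Numerator = 1×9.63 + 0.087×119 + 0.55×7.58 = 24.15
Denominator = 1×99.9 + 0.087×18.5 + 0.55×118 = 166.4
Vm = 61.2 · log₁₀(0.14514) = 61.2 × (-0.8382) = -51.30 mV

-51.3 mV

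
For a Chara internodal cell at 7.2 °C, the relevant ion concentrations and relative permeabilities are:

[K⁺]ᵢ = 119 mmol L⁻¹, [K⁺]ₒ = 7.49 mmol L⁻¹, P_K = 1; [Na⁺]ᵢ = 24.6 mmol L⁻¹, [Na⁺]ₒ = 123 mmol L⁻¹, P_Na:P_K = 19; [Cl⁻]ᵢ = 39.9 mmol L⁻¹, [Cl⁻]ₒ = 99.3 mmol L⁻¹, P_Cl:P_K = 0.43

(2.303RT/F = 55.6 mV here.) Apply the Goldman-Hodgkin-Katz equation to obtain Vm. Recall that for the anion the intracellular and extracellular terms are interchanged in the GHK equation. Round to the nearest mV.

32 mV

Vm = 55.6 · log₁₀[(Σ P·[cation]ₒ + Σ P·[anion]ᵢ) / (Σ P·[cation]ᵢ + Σ P·[anion]ₒ)]
Numerator = 1×7.49 + 19×123 + 0.43×39.9 = 2362
Denominator = 1×119 + 19×24.6 + 0.43×99.3 = 629.1
Vm = 55.6 · log₁₀(3.754) = 55.6 × (0.5745) = 31.94 mV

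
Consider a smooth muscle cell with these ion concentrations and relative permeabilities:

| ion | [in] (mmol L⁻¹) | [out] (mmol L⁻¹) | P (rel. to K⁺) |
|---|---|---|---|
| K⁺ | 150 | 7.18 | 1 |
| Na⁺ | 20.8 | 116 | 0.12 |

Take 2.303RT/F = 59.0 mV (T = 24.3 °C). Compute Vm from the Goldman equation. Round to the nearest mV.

-51 mV

Vm = 59.0 · log₁₀[(Σ P·[cation]ₒ + Σ P·[anion]ᵢ) / (Σ P·[cation]ᵢ + Σ P·[anion]ₒ)]
Numerator = 1×7.18 + 0.12×116 = 21.1
Denominator = 1×150 + 0.12×20.8 = 152.5
Vm = 59.0 · log₁₀(0.13836) = 59.0 × (-0.8590) = -50.68 mV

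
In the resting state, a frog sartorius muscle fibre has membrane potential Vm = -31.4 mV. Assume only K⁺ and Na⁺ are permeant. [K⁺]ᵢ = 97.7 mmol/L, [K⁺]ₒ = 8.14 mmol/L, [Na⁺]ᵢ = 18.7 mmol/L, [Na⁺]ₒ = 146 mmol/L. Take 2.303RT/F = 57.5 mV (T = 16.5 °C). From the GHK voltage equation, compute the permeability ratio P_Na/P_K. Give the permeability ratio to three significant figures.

0.140

Let α = P_Na/P_K. GHK: Vm = 57.5·log₁₀[(Kₒ + α·Naₒ)/(Kᵢ + α·Naᵢ)].
10^(Vm/57.5) = 10^(-31.4/57.5) = 0.28439
So 0.28439·(Kᵢ + α·Naᵢ) = Kₒ + α·Naₒ → α = (0.28439·97.7 − 8.14) / (146.0 − 0.28439·18.7)
α = (27.78 − 8.14) / (146.0 − 5.318) = 19.64/140.7 = 0.1396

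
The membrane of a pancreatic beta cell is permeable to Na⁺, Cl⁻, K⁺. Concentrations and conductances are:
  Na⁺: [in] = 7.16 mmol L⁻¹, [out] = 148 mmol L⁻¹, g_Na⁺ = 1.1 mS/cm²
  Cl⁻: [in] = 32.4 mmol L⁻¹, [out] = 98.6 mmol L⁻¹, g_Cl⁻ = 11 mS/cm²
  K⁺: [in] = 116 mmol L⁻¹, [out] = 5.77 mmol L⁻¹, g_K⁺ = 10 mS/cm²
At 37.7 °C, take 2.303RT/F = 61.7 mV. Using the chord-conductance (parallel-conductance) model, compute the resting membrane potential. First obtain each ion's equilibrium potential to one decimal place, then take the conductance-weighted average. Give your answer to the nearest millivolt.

-47 mV

E_Na⁺ = (61.7/1)·log₁₀(148/7.16) = 81.2 mV
E_Cl⁻ = (61.7/-1)·log₁₀(98.6/32.4) = -29.8 mV
E_K⁺ = (61.7/1)·log₁₀(5.77/116) = -80.4 mV
Vm = (Σ gᵢEᵢ)/(Σ gᵢ) = (1.1·81.2 + 11·-29.8 + 10·-80.4) / (1.1 + 11 + 10)
= -1042.48 / 22.1 = -47.17 mV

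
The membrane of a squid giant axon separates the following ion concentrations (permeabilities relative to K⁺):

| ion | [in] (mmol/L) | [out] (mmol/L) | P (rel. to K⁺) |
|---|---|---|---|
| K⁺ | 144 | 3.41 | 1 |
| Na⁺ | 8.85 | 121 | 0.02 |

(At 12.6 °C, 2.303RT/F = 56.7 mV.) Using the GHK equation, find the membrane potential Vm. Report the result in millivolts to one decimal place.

Vm = 56.7 · log₁₀[(Σ P·[cation]ₒ + Σ P·[anion]ᵢ) / (Σ P·[cation]ᵢ + Σ P·[anion]ₒ)]
Numerator = 1×3.41 + 0.02×121 = 5.83
Denominator = 1×144 + 0.02×8.85 = 144.2
Vm = 56.7 · log₁₀(0.040436) = 56.7 × (-1.3932) = -79.00 mV

-79.0 mV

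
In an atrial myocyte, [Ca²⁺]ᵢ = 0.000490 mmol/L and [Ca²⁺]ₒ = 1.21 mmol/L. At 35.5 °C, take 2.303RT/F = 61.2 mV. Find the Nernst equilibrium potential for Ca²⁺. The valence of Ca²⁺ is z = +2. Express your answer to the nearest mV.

E = (61.2/z) · log₁₀([Ca²⁺]_out/[Ca²⁺]_in) with z = +2.
= (61.2/2) · log₁₀(1.21/0.000490) = 30.60 · log₁₀(2469)
= 30.60 · (3.3926) = 103.81 mV

104 mV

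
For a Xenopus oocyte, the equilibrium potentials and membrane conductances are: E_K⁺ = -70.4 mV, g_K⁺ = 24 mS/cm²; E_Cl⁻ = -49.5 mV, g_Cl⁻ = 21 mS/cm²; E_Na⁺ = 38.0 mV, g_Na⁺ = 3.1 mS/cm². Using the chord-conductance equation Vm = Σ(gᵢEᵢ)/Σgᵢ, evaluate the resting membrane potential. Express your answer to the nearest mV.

-54 mV

Σ gᵢEᵢ = 24·(-70.4) + 21·(-49.5) + 3.1·(38.0) = -2611.30
Σ gᵢ = 24 + 21 + 3.1 = 48.1
Vm = -2611.30 / 48.1 = -54.29 mV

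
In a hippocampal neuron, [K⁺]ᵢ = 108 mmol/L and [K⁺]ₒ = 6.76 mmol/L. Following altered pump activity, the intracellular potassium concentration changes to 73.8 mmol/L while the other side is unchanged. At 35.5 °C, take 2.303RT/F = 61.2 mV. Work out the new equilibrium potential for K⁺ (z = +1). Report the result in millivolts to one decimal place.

-63.5 mV

After the shift: [K⁺]_out = 6.76, [K⁺]_in = 73.8 mmol/L.
E_new = (61.2/1)·log₁₀(6.76/73.8) = 61.20 · (-1.0381) = -63.53 mV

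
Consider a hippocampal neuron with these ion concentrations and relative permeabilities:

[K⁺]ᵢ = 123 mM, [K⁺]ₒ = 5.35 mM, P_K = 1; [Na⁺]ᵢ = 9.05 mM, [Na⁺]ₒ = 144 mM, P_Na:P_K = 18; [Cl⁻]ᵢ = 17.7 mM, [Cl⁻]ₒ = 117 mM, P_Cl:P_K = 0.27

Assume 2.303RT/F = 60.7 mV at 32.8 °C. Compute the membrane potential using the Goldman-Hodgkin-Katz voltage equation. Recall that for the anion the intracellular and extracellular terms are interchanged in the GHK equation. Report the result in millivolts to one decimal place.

Vm = 60.7 · log₁₀[(Σ P·[cation]ₒ + Σ P·[anion]ᵢ) / (Σ P·[cation]ᵢ + Σ P·[anion]ₒ)]
Numerator = 1×5.35 + 18×144 + 0.27×17.7 = 2602
Denominator = 1×123 + 18×9.05 + 0.27×117 = 317.5
Vm = 60.7 · log₁₀(8.1959) = 60.7 × (0.9136) = 55.46 mV

55.5 mV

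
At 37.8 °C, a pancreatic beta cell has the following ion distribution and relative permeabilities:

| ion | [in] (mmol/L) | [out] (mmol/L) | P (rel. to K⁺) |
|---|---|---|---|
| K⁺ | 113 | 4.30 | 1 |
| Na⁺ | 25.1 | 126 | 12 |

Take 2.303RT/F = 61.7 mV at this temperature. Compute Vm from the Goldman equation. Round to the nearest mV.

35 mV

Vm = 61.7 · log₁₀[(Σ P·[cation]ₒ + Σ P·[anion]ᵢ) / (Σ P·[cation]ᵢ + Σ P·[anion]ₒ)]
Numerator = 1×4.30 + 12×126 = 1516
Denominator = 1×113 + 12×25.1 = 414.2
Vm = 61.7 · log₁₀(3.6608) = 61.7 × (0.5636) = 34.77 mV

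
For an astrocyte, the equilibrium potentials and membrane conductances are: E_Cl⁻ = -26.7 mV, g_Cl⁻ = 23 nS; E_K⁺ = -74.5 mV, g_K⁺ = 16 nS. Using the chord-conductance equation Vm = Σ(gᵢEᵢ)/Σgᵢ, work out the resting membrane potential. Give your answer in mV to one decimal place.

-46.3 mV

Σ gᵢEᵢ = 23·(-26.7) + 16·(-74.5) = -1806.10
Σ gᵢ = 23 + 16 = 39
Vm = -1806.10 / 39 = -46.31 mV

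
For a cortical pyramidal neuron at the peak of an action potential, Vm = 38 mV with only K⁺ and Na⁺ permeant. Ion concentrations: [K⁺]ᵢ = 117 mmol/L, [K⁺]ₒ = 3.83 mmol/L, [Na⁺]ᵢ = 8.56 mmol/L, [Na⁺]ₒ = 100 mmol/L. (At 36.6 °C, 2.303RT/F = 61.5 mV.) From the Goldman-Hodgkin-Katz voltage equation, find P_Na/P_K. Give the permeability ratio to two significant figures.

Let α = P_Na/P_K. GHK: Vm = 61.5·log₁₀[(Kₒ + α·Naₒ)/(Kᵢ + α·Naᵢ)].
10^(Vm/61.5) = 10^(38.0/61.5) = 4.1485
So 4.1485·(Kᵢ + α·Naᵢ) = Kₒ + α·Naₒ → α = (4.1485·117.0 − 3.83) / (100.0 − 4.1485·8.56)
α = (485.4 − 3.83) / (100.0 − 35.51) = 481.5/64.49 = 7.467

7.5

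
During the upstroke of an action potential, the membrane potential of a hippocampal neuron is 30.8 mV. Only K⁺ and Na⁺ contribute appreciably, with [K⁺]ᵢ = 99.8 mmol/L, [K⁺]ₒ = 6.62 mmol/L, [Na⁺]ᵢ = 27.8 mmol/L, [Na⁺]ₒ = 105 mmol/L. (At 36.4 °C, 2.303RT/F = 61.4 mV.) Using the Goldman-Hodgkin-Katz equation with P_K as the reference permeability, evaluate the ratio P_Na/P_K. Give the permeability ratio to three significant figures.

Let α = P_Na/P_K. GHK: Vm = 61.4·log₁₀[(Kₒ + α·Naₒ)/(Kᵢ + α·Naᵢ)].
10^(Vm/61.4) = 10^(30.8/61.4) = 3.1742
So 3.1742·(Kᵢ + α·Naᵢ) = Kₒ + α·Naₒ → α = (3.1742·99.8 − 6.62) / (105.0 − 3.1742·27.8)
α = (316.8 − 6.62) / (105.0 − 88.24) = 310.2/16.76 = 18.51

18.5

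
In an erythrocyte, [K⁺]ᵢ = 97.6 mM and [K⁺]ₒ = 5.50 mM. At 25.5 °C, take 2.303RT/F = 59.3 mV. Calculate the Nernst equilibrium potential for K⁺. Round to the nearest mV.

-74 mV

E = (59.3/z) · log₁₀([K⁺]_out/[K⁺]_in) with z = +1.
= (59.3/1) · log₁₀(5.50/97.6) = 59.30 · log₁₀(0.05635)
= 59.30 · (-1.2491) = -74.07 mV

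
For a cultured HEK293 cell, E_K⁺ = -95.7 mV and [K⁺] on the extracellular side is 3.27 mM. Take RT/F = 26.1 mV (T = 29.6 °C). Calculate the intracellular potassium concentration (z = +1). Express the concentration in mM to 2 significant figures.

130 mM

Nernst: E = (26.1/1) · ln([out]/[in]), so ln([out]/[in]) = -95.7 × 1 / 26.1 = -3.6667.
[out]/[in] = e^(-3.6667) = 0.02556.
[in] = 3.27 / 0.02556 = 127.9 mM.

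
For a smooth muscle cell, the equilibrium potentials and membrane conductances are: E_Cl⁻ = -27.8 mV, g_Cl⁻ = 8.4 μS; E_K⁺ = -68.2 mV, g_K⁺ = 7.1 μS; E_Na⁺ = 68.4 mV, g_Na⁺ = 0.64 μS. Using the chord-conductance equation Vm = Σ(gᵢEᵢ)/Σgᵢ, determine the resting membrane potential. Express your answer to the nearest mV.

-42 mV

Σ gᵢEᵢ = 8.4·(-27.8) + 7.1·(-68.2) + 0.64·(68.4) = -673.96
Σ gᵢ = 8.4 + 7.1 + 0.64 = 16.14
Vm = -673.96 / 16.14 = -41.76 mV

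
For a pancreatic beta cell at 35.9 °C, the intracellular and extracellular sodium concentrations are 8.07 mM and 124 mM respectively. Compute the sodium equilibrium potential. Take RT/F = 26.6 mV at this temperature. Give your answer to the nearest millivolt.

73 mV

E = (26.6/z) · ln([Na⁺]_out/[Na⁺]_in) with z = +1.
= (26.6/1) · ln(124/8.07) = 26.60 · ln(15.37)
= 26.60 · (2.7321) = 72.67 mV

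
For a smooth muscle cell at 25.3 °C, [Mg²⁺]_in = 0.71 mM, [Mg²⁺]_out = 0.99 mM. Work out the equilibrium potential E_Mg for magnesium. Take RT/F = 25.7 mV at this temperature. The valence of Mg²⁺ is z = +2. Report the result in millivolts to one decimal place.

E = (25.7/z) · ln([Mg²⁺]_out/[Mg²⁺]_in) with z = +2.
= (25.7/2) · ln(0.99/0.71) = 12.85 · ln(1.394)
= 12.85 · (0.3324) = 4.27 mV

4.3 mV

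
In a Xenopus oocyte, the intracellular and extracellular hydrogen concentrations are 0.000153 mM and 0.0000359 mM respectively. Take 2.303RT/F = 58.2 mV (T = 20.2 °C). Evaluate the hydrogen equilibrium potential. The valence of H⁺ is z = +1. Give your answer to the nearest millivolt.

-37 mV

E = (58.2/z) · log₁₀([H⁺]_out/[H⁺]_in) with z = +1.
= (58.2/1) · log₁₀(0.0000359/0.000153) = 58.20 · log₁₀(0.2346)
= 58.20 · (-0.6296) = -36.64 mV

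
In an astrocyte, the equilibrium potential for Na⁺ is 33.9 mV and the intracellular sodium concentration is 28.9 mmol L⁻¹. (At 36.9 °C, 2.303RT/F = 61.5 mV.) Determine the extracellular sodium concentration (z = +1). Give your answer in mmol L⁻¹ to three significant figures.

Nernst: E = (61.5/1) · log₁₀([out]/[in]), so log₁₀([out]/[in]) = 33.9 × 1 / 61.5 = 0.5512.
[out]/[in] = 10^(0.5512) = 3.558.
[out] = 3.558 × 28.9 = 102.8 mmol L⁻¹.

103 mmol L⁻¹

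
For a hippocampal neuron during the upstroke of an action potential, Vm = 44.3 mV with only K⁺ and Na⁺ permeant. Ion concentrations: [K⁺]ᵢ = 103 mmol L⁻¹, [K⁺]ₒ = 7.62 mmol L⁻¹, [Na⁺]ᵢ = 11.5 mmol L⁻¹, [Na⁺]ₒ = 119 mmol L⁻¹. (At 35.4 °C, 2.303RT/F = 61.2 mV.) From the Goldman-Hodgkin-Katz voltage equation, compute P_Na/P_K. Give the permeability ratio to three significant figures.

9.25

Let α = P_Na/P_K. GHK: Vm = 61.2·log₁₀[(Kₒ + α·Naₒ)/(Kᵢ + α·Naᵢ)].
10^(Vm/61.2) = 10^(44.3/61.2) = 5.2949
So 5.2949·(Kᵢ + α·Naᵢ) = Kₒ + α·Naₒ → α = (5.2949·103.0 − 7.62) / (119.0 − 5.2949·11.5)
α = (545.4 − 7.62) / (119.0 − 60.89) = 537.8/58.11 = 9.254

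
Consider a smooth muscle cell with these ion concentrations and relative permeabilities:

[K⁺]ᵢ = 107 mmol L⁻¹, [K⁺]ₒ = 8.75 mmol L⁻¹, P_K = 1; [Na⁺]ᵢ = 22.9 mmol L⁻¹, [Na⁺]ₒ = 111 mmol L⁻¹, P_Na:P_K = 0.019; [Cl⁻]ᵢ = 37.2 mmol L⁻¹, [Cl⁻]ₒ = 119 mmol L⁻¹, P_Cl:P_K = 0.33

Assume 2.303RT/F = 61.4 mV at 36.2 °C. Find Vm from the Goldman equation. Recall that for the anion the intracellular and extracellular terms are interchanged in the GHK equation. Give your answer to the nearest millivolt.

-49 mV

Vm = 61.4 · log₁₀[(Σ P·[cation]ₒ + Σ P·[anion]ᵢ) / (Σ P·[cation]ᵢ + Σ P·[anion]ₒ)]
Numerator = 1×8.75 + 0.019×111 + 0.33×37.2 = 23.14
Denominator = 1×107 + 0.019×22.9 + 0.33×119 = 146.7
Vm = 61.4 · log₁₀(0.1577) = 61.4 × (-0.8022) = -49.25 mV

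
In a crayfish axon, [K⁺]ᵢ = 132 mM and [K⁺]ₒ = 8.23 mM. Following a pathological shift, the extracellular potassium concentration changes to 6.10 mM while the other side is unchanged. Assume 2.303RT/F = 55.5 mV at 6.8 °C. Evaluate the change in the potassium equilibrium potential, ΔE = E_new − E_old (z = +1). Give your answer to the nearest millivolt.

-7 mV

E_old = (55.5/1)·log₁₀(8.23/132) = -66.89 mV
E_new = (55.5/1)·log₁₀(6.10/132) = -74.11 mV
ΔE = -74.11 − (-66.89) = -7.22 mV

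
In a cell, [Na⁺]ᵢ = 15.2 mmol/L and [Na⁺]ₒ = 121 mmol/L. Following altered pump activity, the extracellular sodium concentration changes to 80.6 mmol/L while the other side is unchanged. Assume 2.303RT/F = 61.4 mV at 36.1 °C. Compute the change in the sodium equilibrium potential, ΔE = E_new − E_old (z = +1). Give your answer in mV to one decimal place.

E_old = (61.4/1)·log₁₀(121/15.2) = 55.32 mV
E_new = (61.4/1)·log₁₀(80.6/15.2) = 44.48 mV
ΔE = 44.48 − (55.32) = -10.83 mV

-10.8 mV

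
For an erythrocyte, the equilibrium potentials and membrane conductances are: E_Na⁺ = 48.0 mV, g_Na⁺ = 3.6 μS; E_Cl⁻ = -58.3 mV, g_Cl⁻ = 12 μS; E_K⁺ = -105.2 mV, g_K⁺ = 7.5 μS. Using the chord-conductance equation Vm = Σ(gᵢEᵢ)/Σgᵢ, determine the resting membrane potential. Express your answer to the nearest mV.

-57 mV

Σ gᵢEᵢ = 3.6·(48.0) + 12·(-58.3) + 7.5·(-105.2) = -1315.80
Σ gᵢ = 3.6 + 12 + 7.5 = 23.1
Vm = -1315.80 / 23.1 = -56.96 mV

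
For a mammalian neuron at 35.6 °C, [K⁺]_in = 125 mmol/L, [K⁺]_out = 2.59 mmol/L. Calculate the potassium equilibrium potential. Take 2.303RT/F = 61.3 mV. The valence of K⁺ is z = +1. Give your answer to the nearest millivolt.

-103 mV

E = (61.3/z) · log₁₀([K⁺]_out/[K⁺]_in) with z = +1.
= (61.3/1) · log₁₀(2.59/125) = 61.30 · log₁₀(0.02072)
= 61.30 · (-1.6836) = -103.21 mV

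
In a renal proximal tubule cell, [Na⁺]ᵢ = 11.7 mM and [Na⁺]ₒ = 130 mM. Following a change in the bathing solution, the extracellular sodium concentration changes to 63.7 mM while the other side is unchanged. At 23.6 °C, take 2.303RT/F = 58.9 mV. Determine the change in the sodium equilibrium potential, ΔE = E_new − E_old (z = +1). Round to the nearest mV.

E_old = (58.9/1)·log₁₀(130/11.7) = 61.60 mV
E_new = (58.9/1)·log₁₀(63.7/11.7) = 43.35 mV
ΔE = 43.35 − (61.60) = -18.25 mV

-18 mV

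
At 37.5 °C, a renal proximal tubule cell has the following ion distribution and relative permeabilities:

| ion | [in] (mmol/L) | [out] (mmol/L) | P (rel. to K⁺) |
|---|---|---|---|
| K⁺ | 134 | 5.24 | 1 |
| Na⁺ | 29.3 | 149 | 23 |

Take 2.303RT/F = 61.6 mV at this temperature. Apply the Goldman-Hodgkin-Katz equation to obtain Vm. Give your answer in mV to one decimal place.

Vm = 61.6 · log₁₀[(Σ P·[cation]ₒ + Σ P·[anion]ᵢ) / (Σ P·[cation]ᵢ + Σ P·[anion]ₒ)]
Numerator = 1×5.24 + 23×149 = 3432
Denominator = 1×134 + 23×29.3 = 807.9
Vm = 61.6 · log₁₀(4.2483) = 61.6 × (0.6282) = 38.70 mV

38.7 mV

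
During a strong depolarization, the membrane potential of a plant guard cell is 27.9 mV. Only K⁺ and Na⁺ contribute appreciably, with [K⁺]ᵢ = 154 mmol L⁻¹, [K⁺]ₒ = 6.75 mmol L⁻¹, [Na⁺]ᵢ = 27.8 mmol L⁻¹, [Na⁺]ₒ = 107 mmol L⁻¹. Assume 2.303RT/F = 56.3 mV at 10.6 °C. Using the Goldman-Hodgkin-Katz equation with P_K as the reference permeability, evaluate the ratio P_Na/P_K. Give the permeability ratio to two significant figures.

Let α = P_Na/P_K. GHK: Vm = 56.3·log₁₀[(Kₒ + α·Naₒ)/(Kᵢ + α·Naᵢ)].
10^(Vm/56.3) = 10^(27.9/56.3) = 3.1301
So 3.1301·(Kᵢ + α·Naᵢ) = Kₒ + α·Naₒ → α = (3.1301·154.0 − 6.75) / (107.0 − 3.1301·27.8)
α = (482 − 6.75) / (107.0 − 87.02) = 475.3/19.98 = 23.78

24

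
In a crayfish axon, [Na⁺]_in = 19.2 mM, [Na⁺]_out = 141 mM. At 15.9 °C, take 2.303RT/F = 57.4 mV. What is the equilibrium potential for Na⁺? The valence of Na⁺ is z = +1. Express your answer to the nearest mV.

50 mV

E = (57.4/z) · log₁₀([Na⁺]_out/[Na⁺]_in) with z = +1.
= (57.4/1) · log₁₀(141/19.2) = 57.40 · log₁₀(7.344)
= 57.40 · (0.8659) = 49.70 mV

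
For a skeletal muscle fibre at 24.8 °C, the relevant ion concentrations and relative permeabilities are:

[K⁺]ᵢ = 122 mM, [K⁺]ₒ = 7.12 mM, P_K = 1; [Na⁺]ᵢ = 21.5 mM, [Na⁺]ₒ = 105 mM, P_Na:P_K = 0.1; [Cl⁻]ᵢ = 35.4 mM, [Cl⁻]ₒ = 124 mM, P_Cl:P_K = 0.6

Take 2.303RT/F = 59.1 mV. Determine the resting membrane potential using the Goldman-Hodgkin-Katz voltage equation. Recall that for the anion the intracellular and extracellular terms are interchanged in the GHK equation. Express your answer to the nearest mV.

-42 mV

Vm = 59.1 · log₁₀[(Σ P·[cation]ₒ + Σ P·[anion]ᵢ) / (Σ P·[cation]ᵢ + Σ P·[anion]ₒ)]
Numerator = 1×7.12 + 0.1×105 + 0.6×35.4 = 38.86
Denominator = 1×122 + 0.1×21.5 + 0.6×124 = 198.6
Vm = 59.1 · log₁₀(0.19572) = 59.1 × (-0.7084) = -41.86 mV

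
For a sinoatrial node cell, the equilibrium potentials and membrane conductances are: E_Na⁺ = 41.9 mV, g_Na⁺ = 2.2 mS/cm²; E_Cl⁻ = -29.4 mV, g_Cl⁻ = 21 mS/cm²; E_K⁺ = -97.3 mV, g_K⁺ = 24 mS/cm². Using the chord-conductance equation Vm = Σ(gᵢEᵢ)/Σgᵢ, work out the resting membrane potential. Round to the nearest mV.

-61 mV

Σ gᵢEᵢ = 2.2·(41.9) + 21·(-29.4) + 24·(-97.3) = -2860.42
Σ gᵢ = 2.2 + 21 + 24 = 47.2
Vm = -2860.42 / 47.2 = -60.60 mV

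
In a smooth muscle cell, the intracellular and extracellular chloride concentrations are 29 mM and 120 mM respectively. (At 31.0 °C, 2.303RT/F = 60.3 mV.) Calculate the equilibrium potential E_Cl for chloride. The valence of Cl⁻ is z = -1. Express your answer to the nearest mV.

E = (60.3/z) · log₁₀([Cl⁻]_out/[Cl⁻]_in) with z = -1.
For an anion, dividing by z = -1 reverses the sign.
= (60.3/-1) · log₁₀(120/29) = -60.30 · log₁₀(4.138)
= -60.30 · (0.6168) = -37.19 mV

-37 mV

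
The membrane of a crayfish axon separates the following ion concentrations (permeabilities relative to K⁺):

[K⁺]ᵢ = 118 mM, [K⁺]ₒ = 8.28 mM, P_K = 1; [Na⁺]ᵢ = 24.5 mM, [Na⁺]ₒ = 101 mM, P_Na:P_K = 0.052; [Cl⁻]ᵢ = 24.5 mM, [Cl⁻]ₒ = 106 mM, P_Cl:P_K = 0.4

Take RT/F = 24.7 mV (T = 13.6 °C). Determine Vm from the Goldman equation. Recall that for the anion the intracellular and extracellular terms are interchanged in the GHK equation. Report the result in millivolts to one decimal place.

Vm = 24.7 · ln[(Σ P·[cation]ₒ + Σ P·[anion]ᵢ) / (Σ P·[cation]ᵢ + Σ P·[anion]ₒ)]
Numerator = 1×8.28 + 0.052×101 + 0.4×24.5 = 23.33
Denominator = 1×118 + 0.052×24.5 + 0.4×106 = 161.7
Vm = 24.7 · ln(0.14432) = 24.7 × (-1.9358) = -47.81 mV

-47.8 mV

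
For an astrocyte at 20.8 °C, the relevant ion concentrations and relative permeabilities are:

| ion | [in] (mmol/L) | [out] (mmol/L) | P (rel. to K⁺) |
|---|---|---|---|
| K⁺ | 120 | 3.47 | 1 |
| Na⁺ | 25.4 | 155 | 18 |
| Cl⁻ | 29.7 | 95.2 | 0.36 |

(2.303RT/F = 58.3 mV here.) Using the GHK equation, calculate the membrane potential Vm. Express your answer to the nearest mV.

39 mV

Vm = 58.3 · log₁₀[(Σ P·[cation]ₒ + Σ P·[anion]ᵢ) / (Σ P·[cation]ᵢ + Σ P·[anion]ₒ)]
Numerator = 1×3.47 + 18×155 + 0.36×29.7 = 2804
Denominator = 1×120 + 18×25.4 + 0.36×95.2 = 611.5
Vm = 58.3 · log₁₀(4.5859) = 58.3 × (0.6614) = 38.56 mV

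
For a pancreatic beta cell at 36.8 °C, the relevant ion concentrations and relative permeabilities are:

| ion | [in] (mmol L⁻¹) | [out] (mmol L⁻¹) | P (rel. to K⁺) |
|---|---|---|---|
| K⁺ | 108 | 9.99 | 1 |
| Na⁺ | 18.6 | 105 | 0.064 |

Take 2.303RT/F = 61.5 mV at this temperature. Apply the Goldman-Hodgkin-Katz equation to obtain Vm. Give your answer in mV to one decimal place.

-50.1 mV

Vm = 61.5 · log₁₀[(Σ P·[cation]ₒ + Σ P·[anion]ᵢ) / (Σ P·[cation]ᵢ + Σ P·[anion]ₒ)]
Numerator = 1×9.99 + 0.064×105 = 16.71
Denominator = 1×108 + 0.064×18.6 = 109.2
Vm = 61.5 · log₁₀(0.15304) = 61.5 × (-0.8152) = -50.14 mV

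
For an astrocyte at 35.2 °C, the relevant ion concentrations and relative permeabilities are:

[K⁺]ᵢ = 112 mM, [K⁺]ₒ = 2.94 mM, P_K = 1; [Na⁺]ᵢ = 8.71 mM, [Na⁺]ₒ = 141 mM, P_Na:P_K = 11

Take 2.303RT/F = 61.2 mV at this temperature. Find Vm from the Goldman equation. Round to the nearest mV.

53 mV

Vm = 61.2 · log₁₀[(Σ P·[cation]ₒ + Σ P·[anion]ᵢ) / (Σ P·[cation]ᵢ + Σ P·[anion]ₒ)]
Numerator = 1×2.94 + 11×141 = 1554
Denominator = 1×112 + 11×8.71 = 207.8
Vm = 61.2 · log₁₀(7.4777) = 61.2 × (0.8738) = 53.47 mV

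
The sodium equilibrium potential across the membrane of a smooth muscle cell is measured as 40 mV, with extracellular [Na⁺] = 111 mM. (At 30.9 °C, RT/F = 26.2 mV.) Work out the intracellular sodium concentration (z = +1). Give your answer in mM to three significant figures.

24.1 mM

Nernst: E = (26.2/1) · ln([out]/[in]), so ln([out]/[in]) = 40.0 × 1 / 26.2 = 1.5267.
[out]/[in] = e^(1.5267) = 4.603.
[in] = 111 / 4.603 = 24.11 mM.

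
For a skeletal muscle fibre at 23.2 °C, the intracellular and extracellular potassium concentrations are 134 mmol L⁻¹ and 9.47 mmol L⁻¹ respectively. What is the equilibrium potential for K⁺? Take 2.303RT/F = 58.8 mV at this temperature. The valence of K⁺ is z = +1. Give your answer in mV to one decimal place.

-67.7 mV

E = (58.8/z) · log₁₀([K⁺]_out/[K⁺]_in) with z = +1.
= (58.8/1) · log₁₀(9.47/134) = 58.80 · log₁₀(0.07067)
= 58.80 · (-1.1508) = -67.66 mV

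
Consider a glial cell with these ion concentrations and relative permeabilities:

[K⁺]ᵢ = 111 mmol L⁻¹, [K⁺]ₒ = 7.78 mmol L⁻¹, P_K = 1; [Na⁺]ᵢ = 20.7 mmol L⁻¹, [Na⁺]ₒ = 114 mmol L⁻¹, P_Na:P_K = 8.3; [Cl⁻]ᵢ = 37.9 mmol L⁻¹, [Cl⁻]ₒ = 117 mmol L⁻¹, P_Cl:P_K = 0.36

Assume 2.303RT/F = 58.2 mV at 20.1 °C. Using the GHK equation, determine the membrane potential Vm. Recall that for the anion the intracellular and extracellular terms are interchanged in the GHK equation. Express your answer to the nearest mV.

Vm = 58.2 · log₁₀[(Σ P·[cation]ₒ + Σ P·[anion]ᵢ) / (Σ P·[cation]ᵢ + Σ P·[anion]ₒ)]
Numerator = 1×7.78 + 8.3×114 + 0.36×37.9 = 967.6
Denominator = 1×111 + 8.3×20.7 + 0.36×117 = 324.9
Vm = 58.2 · log₁₀(2.9779) = 58.2 × (0.4739) = 27.58 mV

28 mV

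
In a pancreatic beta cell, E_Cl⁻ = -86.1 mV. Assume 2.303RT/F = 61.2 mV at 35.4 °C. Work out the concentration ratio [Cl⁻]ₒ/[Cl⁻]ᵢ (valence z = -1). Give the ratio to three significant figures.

log₁₀([out]/[in]) = E·z/(61.2) = -86.1 × -1 / 61.2 = 1.4069
[out]/[in] = 10^(1.4069) = 25.52

25.5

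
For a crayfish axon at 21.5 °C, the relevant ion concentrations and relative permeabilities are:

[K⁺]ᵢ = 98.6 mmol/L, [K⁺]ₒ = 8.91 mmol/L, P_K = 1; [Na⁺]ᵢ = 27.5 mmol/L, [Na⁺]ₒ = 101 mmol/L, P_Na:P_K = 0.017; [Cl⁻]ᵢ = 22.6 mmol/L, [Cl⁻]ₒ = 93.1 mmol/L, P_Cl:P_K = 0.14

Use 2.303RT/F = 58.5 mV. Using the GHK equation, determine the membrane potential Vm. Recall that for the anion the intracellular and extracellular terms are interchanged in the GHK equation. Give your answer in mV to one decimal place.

Vm = 58.5 · log₁₀[(Σ P·[cation]ₒ + Σ P·[anion]ᵢ) / (Σ P·[cation]ᵢ + Σ P·[anion]ₒ)]
Numerator = 1×8.91 + 0.017×101 + 0.14×22.6 = 13.79
Denominator = 1×98.6 + 0.017×27.5 + 0.14×93.1 = 112.1
Vm = 58.5 · log₁₀(0.12302) = 58.5 × (-0.9100) = -53.24 mV

-53.2 mV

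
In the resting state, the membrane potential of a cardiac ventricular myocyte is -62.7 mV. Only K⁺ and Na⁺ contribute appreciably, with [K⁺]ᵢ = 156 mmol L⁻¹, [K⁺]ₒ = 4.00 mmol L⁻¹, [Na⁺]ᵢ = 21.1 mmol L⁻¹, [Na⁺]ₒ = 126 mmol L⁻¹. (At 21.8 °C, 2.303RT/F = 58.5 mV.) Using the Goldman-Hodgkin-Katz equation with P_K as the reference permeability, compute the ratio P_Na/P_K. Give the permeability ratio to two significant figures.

Let α = P_Na/P_K. GHK: Vm = 58.5·log₁₀[(Kₒ + α·Naₒ)/(Kᵢ + α·Naᵢ)].
10^(Vm/58.5) = 10^(-62.7/58.5) = 0.084763
So 0.084763·(Kᵢ + α·Naᵢ) = Kₒ + α·Naₒ → α = (0.084763·156.0 − 4.0) / (126.0 − 0.084763·21.1)
α = (13.22 − 4.0) / (126.0 − 1.788) = 9.223/124.2 = 0.07425

0.074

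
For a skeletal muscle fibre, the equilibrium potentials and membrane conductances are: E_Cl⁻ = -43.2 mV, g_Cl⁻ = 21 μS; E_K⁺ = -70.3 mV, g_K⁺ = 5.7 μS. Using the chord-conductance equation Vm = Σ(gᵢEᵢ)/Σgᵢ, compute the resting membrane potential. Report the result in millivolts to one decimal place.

-49.0 mV

Σ gᵢEᵢ = 21·(-43.2) + 5.7·(-70.3) = -1307.91
Σ gᵢ = 21 + 5.7 = 26.7
Vm = -1307.91 / 26.7 = -48.99 mV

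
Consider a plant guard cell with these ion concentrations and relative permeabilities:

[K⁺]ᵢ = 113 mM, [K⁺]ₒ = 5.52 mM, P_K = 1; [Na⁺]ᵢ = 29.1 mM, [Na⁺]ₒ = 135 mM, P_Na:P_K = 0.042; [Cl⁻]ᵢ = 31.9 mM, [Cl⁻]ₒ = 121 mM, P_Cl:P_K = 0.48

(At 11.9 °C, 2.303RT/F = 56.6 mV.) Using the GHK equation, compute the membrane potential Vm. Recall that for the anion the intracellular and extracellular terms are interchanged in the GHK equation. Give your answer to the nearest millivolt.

Vm = 56.6 · log₁₀[(Σ P·[cation]ₒ + Σ P·[anion]ᵢ) / (Σ P·[cation]ᵢ + Σ P·[anion]ₒ)]
Numerator = 1×5.52 + 0.042×135 + 0.48×31.9 = 26.5
Denominator = 1×113 + 0.042×29.1 + 0.48×121 = 172.3
Vm = 56.6 · log₁₀(0.15381) = 56.6 × (-0.8130) = -46.02 mV

-46 mV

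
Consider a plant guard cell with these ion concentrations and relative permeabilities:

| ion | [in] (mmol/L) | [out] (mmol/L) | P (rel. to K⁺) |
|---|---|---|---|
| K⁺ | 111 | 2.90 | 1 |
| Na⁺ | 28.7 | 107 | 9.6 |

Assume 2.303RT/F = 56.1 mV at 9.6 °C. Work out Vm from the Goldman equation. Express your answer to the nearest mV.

24 mV

Vm = 56.1 · log₁₀[(Σ P·[cation]ₒ + Σ P·[anion]ᵢ) / (Σ P·[cation]ᵢ + Σ P·[anion]ₒ)]
Numerator = 1×2.90 + 9.6×107 = 1030
Denominator = 1×111 + 9.6×28.7 = 386.5
Vm = 56.1 · log₁₀(2.6651) = 56.1 × (0.4257) = 23.88 mV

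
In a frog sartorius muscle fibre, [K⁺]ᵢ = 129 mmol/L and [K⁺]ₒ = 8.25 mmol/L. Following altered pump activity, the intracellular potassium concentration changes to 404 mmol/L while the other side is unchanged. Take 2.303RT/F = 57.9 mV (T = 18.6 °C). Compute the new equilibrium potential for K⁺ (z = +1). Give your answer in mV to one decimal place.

After the shift: [K⁺]_out = 8.25, [K⁺]_in = 404 mmol/L.
E_new = (57.9/1)·log₁₀(8.25/404) = 57.90 · (-1.6899) = -97.85 mV

-97.8 mV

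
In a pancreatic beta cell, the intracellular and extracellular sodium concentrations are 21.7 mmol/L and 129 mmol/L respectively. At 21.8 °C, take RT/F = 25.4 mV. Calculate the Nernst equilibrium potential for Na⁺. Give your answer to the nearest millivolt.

E = (25.4/z) · ln([Na⁺]_out/[Na⁺]_in) with z = +1.
= (25.4/1) · ln(129/21.7) = 25.40 · ln(5.945)
= 25.40 · (1.7825) = 45.28 mV

45 mV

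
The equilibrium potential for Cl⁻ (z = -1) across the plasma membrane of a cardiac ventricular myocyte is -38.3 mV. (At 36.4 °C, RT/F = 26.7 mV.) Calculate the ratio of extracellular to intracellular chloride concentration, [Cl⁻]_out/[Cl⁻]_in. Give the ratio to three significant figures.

ln([out]/[in]) = E·z/(26.7) = -38.3 × -1 / 26.7 = 1.4345
[out]/[in] = e^(1.4345) = 4.197

4.20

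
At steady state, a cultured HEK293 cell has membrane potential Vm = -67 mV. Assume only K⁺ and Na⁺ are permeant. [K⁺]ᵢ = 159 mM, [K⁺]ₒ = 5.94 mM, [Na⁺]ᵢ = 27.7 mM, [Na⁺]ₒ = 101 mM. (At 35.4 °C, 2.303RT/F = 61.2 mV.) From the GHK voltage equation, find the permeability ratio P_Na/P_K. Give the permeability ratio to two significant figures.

0.069

Let α = P_Na/P_K. GHK: Vm = 61.2·log₁₀[(Kₒ + α·Naₒ)/(Kᵢ + α·Naᵢ)].
10^(Vm/61.2) = 10^(-67.0/61.2) = 0.080395
So 0.080395·(Kᵢ + α·Naᵢ) = Kₒ + α·Naₒ → α = (0.080395·159.0 − 5.94) / (101.0 − 0.080395·27.7)
α = (12.78 − 5.94) / (101.0 − 2.227) = 6.843/98.77 = 0.06928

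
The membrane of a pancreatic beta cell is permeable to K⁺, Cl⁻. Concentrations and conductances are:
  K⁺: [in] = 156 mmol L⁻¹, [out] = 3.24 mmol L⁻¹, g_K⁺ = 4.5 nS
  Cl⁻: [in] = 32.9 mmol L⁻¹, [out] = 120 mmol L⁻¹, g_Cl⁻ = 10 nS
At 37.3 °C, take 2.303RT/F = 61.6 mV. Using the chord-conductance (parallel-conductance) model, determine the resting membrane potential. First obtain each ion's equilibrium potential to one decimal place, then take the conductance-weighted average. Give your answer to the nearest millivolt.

E_K⁺ = (61.6/1)·log₁₀(3.24/156) = -103.6 mV
E_Cl⁻ = (61.6/-1)·log₁₀(120/32.9) = -34.6 mV
Vm = (Σ gᵢEᵢ)/(Σ gᵢ) = (4.5·-103.6 + 10·-34.6) / (4.5 + 10)
= -812.20 / 14.5 = -56.01 mV

-56 mV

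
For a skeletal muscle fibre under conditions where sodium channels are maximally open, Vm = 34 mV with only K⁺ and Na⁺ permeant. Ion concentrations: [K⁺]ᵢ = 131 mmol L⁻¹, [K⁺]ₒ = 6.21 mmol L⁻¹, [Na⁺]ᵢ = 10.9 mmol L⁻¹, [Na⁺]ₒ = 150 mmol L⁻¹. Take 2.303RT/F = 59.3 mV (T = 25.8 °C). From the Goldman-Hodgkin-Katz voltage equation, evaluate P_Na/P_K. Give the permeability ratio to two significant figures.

4.4

Let α = P_Na/P_K. GHK: Vm = 59.3·log₁₀[(Kₒ + α·Naₒ)/(Kᵢ + α·Naᵢ)].
10^(Vm/59.3) = 10^(34.0/59.3) = 3.7442
So 3.7442·(Kᵢ + α·Naᵢ) = Kₒ + α·Naₒ → α = (3.7442·131.0 − 6.21) / (150.0 − 3.7442·10.9)
α = (490.5 − 6.21) / (150.0 − 40.81) = 484.3/109.2 = 4.435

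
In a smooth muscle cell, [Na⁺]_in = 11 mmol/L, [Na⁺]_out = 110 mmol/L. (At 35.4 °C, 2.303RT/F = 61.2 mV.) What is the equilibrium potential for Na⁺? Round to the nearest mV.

E = (61.2/z) · log₁₀([Na⁺]_out/[Na⁺]_in) with z = +1.
= (61.2/1) · log₁₀(110/11) = 61.20 · log₁₀(10)
= 61.20 · (1.0000) = 61.20 mV

61 mV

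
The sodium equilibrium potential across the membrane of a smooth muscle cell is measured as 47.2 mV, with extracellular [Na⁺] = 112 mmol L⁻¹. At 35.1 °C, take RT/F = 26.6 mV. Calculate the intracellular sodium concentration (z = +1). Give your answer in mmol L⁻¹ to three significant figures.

Nernst: E = (26.6/1) · ln([out]/[in]), so ln([out]/[in]) = 47.2 × 1 / 26.6 = 1.7744.
[out]/[in] = e^(1.7744) = 5.897.
[in] = 112 / 5.897 = 18.99 mmol L⁻¹.

19.0 mmol L⁻¹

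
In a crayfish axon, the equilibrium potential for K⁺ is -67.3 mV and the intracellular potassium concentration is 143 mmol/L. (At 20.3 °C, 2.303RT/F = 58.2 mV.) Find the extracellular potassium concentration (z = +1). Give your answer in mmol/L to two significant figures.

Nernst: E = (58.2/1) · log₁₀([out]/[in]), so log₁₀([out]/[in]) = -67.3 × 1 / 58.2 = -1.1564.
[out]/[in] = 10^(-1.1564) = 0.06977.
[out] = 0.06977 × 143 = 9.977 mmol/L.

10 mmol/L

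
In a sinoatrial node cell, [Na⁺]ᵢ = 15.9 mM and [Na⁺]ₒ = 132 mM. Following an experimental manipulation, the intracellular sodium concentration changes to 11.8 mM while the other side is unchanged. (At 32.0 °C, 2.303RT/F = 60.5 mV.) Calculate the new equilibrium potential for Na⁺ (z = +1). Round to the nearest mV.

63 mV

After the shift: [Na⁺]_out = 132, [Na⁺]_in = 11.8 mM.
E_new = (60.5/1)·log₁₀(132/11.8) = 60.50 · (1.0487) = 63.45 mV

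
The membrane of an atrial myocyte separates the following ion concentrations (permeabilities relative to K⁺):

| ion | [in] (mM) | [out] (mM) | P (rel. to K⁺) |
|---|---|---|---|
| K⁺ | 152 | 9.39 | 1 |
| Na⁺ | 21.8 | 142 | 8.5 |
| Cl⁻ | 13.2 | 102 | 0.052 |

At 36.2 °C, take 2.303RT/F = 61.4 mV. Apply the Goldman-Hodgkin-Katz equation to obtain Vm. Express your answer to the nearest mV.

34 mV

Vm = 61.4 · log₁₀[(Σ P·[cation]ₒ + Σ P·[anion]ᵢ) / (Σ P·[cation]ᵢ + Σ P·[anion]ₒ)]
Numerator = 1×9.39 + 8.5×142 + 0.052×13.2 = 1217
Denominator = 1×152 + 8.5×21.8 + 0.052×102 = 342.6
Vm = 61.4 · log₁₀(3.5524) = 61.4 × (0.5505) = 33.80 mV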